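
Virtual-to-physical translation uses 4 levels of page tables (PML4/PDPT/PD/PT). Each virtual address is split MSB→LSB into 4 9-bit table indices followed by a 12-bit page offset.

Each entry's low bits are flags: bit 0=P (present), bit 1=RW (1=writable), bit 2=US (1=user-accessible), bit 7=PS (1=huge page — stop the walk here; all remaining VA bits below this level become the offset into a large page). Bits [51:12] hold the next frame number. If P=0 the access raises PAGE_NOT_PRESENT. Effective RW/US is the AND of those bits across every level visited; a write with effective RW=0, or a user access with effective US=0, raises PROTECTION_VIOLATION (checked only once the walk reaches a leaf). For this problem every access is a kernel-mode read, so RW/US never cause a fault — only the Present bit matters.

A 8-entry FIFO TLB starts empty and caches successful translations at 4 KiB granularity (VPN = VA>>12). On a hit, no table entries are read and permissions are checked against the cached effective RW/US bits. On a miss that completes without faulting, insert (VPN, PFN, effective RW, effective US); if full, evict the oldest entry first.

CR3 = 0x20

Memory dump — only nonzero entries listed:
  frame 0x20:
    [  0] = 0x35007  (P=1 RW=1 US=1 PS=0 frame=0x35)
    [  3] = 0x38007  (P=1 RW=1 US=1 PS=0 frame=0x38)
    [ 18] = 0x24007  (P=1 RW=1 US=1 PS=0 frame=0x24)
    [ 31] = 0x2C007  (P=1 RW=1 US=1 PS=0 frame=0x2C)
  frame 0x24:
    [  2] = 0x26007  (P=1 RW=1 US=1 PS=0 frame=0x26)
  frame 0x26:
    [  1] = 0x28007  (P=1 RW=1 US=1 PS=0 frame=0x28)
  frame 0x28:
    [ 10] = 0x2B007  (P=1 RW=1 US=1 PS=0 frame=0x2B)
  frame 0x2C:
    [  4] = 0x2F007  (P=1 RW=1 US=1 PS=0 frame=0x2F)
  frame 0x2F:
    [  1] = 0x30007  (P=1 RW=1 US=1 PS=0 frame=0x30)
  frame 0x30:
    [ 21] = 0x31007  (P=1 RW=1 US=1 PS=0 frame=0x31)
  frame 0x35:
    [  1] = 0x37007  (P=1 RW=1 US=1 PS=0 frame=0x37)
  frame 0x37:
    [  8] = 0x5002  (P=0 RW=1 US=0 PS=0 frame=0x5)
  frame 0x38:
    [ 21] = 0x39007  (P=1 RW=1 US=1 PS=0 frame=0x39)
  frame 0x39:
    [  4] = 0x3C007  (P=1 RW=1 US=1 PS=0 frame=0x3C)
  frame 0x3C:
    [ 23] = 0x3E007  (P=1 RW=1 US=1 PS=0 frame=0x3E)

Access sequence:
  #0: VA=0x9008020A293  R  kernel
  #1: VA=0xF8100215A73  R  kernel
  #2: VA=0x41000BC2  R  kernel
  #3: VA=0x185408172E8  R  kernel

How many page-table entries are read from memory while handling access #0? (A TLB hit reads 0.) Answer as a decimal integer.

Walk each access:
#0 VA=0x9008020A293 (r,kernel):
  [0] read 0x20 idx=18: raw=0x24007 flags P=1 W=1 U=1 S=0
  [1] read 0x24 idx=2: raw=0x26007 flags P=1 W=1 U=1 S=0
  [2] read 0x26 idx=1: raw=0x28007 flags P=1 W=1 U=1 S=0
  [3] read 0x28 idx=10: raw=0x2B007 flags P=1 W=1 U=1 S=0
  ⇒ phys 0x2B293  [4 reads]
#1 VA=0xF8100215A73 (r,kernel):
  [0] read 0x20 idx=31: raw=0x2C007 flags P=1 W=1 U=1 S=0
  [1] read 0x2C idx=4: raw=0x2F007 flags P=1 W=1 U=1 S=0
  [2] read 0x2F idx=1: raw=0x30007 flags P=1 W=1 U=1 S=0
  [3] read 0x30 idx=21: raw=0x31007 flags P=1 W=1 U=1 S=0
  ⇒ phys 0x31A73  [4 reads]
#2 VA=0x41000BC2 (r,kernel):
  [0] read 0x20 idx=0: raw=0x35007 flags P=1 W=1 U=1 S=0
  [1] read 0x35 idx=1: raw=0x37007 flags P=1 W=1 U=1 S=0
  [2] read 0x37 idx=8: raw=0x5002 flags P=0 W=1 U=0 S=0
  → PAGE_NOT_PRESENT  (3 entries read)
#3 VA=0x185408172E8 (r,kernel):
  [0] read 0x20 idx=3: raw=0x38007 flags P=1 W=1 U=1 S=0
  [1] read 0x38 idx=21: raw=0x39007 flags P=1 W=1 U=1 S=0
  [2] read 0x39 idx=4: raw=0x3C007 flags P=1 W=1 U=1 S=0
  [3] read 0x3C idx=23: raw=0x3E007 flags P=1 W=1 U=1 S=0
  ⇒ phys 0x3E2E8  [4 reads]

Entries read for #0: 4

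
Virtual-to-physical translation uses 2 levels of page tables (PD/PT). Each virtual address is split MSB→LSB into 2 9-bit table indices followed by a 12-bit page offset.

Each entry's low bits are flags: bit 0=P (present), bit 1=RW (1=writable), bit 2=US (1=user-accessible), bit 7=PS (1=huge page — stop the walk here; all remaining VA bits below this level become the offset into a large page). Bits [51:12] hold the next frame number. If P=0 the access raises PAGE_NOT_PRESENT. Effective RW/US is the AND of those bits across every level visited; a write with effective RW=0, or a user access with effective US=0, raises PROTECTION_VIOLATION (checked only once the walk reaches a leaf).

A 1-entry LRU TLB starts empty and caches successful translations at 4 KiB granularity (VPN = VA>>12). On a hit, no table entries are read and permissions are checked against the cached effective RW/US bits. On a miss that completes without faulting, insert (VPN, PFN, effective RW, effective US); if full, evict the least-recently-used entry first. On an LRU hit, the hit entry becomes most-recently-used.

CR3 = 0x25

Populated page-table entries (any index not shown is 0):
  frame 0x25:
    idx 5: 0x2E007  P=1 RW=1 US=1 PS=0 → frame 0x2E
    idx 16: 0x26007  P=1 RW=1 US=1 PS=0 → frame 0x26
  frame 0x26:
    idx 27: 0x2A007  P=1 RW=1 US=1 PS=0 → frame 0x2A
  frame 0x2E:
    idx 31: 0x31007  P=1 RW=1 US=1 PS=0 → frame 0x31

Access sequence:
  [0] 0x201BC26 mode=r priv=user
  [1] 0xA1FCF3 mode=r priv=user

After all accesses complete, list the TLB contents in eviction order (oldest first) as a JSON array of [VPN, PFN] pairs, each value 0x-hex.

Per-access translation:
#0 VA=0x201BC26 (r,user):
  lvl0: tbl 0x25, slot 16 ⇒ 0x26007 (P1/RW1/US1/PS0)
  lvl1: tbl 0x26, slot 27 ⇒ 0x2A007 (P1/RW1/US1/PS0)
  ⇒ phys 0x2AC26  [2 reads]
#1 VA=0xA1FCF3 (r,user):
  lvl0: tbl 0x25, slot 5 ⇒ 0x2E007 (P1/RW1/US1/PS0)
  lvl1: tbl 0x2E, slot 31 ⇒ 0x31007 (P1/RW1/US1/PS0)
  ⇒ phys 0x31CF3  [2 reads]

TLB: [["0xA1F", "0x31"]]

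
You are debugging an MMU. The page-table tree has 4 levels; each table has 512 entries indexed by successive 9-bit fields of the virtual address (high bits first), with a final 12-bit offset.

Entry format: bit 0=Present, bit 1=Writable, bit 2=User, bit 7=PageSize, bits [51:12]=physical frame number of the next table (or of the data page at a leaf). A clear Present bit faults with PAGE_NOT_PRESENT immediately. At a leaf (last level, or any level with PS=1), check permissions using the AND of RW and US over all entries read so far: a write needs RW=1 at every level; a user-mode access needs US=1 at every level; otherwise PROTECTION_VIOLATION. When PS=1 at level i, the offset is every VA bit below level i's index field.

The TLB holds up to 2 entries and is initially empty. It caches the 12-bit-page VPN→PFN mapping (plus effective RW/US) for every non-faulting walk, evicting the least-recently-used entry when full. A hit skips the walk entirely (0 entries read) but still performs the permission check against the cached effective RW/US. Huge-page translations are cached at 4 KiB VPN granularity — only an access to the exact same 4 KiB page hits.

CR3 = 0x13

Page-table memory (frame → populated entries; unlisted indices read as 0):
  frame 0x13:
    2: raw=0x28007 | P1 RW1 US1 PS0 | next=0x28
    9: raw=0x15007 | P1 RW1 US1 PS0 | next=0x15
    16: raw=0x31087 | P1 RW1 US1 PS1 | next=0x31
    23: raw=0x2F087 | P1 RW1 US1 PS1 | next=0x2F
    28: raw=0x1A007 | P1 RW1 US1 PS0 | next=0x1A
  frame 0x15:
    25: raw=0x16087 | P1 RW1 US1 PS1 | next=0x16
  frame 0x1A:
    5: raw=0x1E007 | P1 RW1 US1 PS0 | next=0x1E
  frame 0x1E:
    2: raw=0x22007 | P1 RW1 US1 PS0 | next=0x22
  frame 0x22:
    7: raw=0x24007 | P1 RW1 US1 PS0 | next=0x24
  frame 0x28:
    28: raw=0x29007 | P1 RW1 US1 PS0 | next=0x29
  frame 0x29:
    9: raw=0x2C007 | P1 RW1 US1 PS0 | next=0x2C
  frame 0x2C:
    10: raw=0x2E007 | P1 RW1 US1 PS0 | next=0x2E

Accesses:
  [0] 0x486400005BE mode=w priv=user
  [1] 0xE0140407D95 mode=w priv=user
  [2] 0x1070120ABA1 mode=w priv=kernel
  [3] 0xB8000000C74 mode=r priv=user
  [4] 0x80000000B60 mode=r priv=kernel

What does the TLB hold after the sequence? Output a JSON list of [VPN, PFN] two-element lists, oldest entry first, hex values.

Trace:
#0 VA=0x486400005BE (w,user):
  L0: frame=0x13 idx=9 entry=0x15007 [P=1 RW=1 US=1 PS=0]
  L1: frame=0x15 idx=25 entry=0x16087 [P=1 RW=1 US=1 PS=1]
  ⇒ phys 0x165BE (huge @L1)  [2 reads]
#1 VA=0xE0140407D95 (w,user):
  L0: frame=0x13 idx=28 entry=0x1A007 [P=1 RW=1 US=1 PS=0]
  L1: frame=0x1A idx=5 entry=0x1E007 [P=1 RW=1 US=1 PS=0]
  L2: frame=0x1E idx=2 entry=0x22007 [P=1 RW=1 US=1 PS=0]
  L3: frame=0x22 idx=7 entry=0x24007 [P=1 RW=1 US=1 PS=0]
  ⇒ phys 0x24D95  [4 reads]
#2 VA=0x1070120ABA1 (w,kernel):
  L0: frame=0x13 idx=2 entry=0x28007 [P=1 RW=1 US=1 PS=0]
  L1: frame=0x28 idx=28 entry=0x29007 [P=1 RW=1 US=1 PS=0]
  L2: frame=0x29 idx=9 entry=0x2C007 [P=1 RW=1 US=1 PS=0]
  L3: frame=0x2C idx=10 entry=0x2E007 [P=1 RW=1 US=1 PS=0]
  ⇒ phys 0x2EBA1  [4 reads]
#3 VA=0xB8000000C74 (r,user):
  L0: frame=0x13 idx=23 entry=0x2F087 [P=1 RW=1 US=1 PS=1]
  ⇒ phys 0x2FC74 (huge @L0)  [1 reads]
#4 VA=0x80000000B60 (r,kernel):
  L0: frame=0x13 idx=16 entry=0x31087 [P=1 RW=1 US=1 PS=1]
  ⇒ phys 0x31B60 (huge @L0)  [1 reads]

TLB: [["0xB8000000", "0x2F"], ["0x80000000", "0x31"]]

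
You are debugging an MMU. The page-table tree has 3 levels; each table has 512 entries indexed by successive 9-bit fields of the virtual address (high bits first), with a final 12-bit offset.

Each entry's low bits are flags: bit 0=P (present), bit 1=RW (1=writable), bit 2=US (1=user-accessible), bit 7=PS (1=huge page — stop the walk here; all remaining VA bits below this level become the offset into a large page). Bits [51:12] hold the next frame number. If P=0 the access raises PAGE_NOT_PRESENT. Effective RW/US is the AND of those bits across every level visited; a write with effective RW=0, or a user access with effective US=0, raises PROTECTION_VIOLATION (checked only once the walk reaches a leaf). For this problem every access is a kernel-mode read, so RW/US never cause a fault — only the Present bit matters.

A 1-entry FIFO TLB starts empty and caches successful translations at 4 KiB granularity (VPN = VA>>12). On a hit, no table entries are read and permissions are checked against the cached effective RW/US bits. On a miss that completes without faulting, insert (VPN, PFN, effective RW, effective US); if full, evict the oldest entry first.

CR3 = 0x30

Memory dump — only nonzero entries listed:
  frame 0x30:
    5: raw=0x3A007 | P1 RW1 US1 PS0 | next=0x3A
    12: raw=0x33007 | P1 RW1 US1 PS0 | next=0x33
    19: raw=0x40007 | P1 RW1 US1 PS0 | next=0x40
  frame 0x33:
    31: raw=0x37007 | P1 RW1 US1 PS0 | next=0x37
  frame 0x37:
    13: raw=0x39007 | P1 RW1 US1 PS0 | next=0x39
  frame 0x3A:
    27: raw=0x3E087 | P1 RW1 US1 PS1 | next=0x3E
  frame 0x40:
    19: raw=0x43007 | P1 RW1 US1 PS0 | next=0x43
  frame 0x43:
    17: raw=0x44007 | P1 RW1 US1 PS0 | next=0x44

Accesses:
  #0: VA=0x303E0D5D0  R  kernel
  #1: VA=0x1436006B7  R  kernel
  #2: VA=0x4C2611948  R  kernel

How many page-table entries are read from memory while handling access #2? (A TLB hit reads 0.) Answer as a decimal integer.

Per-access translation:
#0 VA=0x303E0D5D0 (r,kernel):
  [0] read 0x30 idx=12: raw=0x33007 flags P=1 W=1 U=1 S=0
  [1] read 0x33 idx=31: raw=0x37007 flags P=1 W=1 U=1 S=0
  [2] read 0x37 idx=13: raw=0x39007 flags P=1 W=1 U=1 S=0
  → PA=0x395D0  (3 entries read)
#1 VA=0x1436006B7 (r,kernel):
  [0] read 0x30 idx=5: raw=0x3A007 flags P=1 W=1 U=1 S=0
  [1] read 0x3A idx=27: raw=0x3E087 flags P=1 W=1 U=1 S=1
  → PA=0x3E6B7 (huge @L1)  (2 entries read)
#2 VA=0x4C2611948 (r,kernel):
  [0] read 0x30 idx=19: raw=0x40007 flags P=1 W=1 U=1 S=0
  [1] read 0x40 idx=19: raw=0x43007 flags P=1 W=1 U=1 S=0
  [2] read 0x43 idx=17: raw=0x44007 flags P=1 W=1 U=1 S=0
  → PA=0x44948  (3 entries read)

Entries read for #2: 3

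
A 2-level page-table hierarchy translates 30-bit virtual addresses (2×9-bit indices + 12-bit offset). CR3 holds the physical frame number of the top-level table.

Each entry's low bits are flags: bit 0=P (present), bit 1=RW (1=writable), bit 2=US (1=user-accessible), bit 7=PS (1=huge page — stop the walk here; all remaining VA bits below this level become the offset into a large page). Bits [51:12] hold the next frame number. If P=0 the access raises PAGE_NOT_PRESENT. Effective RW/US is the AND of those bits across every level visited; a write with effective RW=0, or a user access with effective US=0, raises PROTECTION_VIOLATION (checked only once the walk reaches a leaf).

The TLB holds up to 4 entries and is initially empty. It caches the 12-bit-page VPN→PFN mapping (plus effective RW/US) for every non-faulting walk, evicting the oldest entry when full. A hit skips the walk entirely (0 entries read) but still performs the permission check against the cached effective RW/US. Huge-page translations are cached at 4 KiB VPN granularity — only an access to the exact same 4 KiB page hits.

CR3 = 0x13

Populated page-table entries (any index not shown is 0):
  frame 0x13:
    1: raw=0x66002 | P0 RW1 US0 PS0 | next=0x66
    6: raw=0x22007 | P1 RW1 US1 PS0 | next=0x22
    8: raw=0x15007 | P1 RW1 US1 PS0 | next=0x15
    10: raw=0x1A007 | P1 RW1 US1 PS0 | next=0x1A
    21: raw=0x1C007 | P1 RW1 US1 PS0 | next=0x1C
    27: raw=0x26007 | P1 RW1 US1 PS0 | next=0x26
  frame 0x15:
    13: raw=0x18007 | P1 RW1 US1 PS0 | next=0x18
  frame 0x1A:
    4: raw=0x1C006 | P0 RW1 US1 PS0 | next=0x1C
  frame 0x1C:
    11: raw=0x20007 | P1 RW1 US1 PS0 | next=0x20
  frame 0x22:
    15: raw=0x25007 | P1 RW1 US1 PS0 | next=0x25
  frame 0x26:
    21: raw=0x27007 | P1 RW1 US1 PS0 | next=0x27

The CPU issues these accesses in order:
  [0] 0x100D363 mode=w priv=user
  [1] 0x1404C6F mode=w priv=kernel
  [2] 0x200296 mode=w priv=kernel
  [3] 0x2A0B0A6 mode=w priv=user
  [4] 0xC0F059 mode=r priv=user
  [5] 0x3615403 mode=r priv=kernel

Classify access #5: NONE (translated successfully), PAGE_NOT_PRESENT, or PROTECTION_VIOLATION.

Walk each access:
#0 VA=0x100D363 (w,user):
  L0: frame=0x13 idx=8 entry=0x15007 [P=1 RW=1 US=1 PS=0]
  L1: frame=0x15 idx=13 entry=0x18007 [P=1 RW=1 US=1 PS=0]
  → PA=0x18363  (2 entries read)
#1 VA=0x1404C6F (w,kernel):
  L0: frame=0x13 idx=10 entry=0x1A007 [P=1 RW=1 US=1 PS=0]
  L1: frame=0x1A idx=4 entry=0x1C006 [P=0 RW=1 US=1 PS=0]
  ✗ PAGE_NOT_PRESENT  [2 reads]
#2 VA=0x200296 (w,kernel):
  L0: frame=0x13 idx=1 entry=0x66002 [P=0 RW=1 US=0 PS=0]
  ✗ PAGE_NOT_PRESENT  [1 reads]
#3 VA=0x2A0B0A6 (w,user):
  L0: frame=0x13 idx=21 entry=0x1C007 [P=1 RW=1 US=1 PS=0]
  L1: frame=0x1C idx=11 entry=0x20007 [P=1 RW=1 US=1 PS=0]
  → PA=0x200A6  (2 entries read)
#4 VA=0xC0F059 (r,user):
  L0: frame=0x13 idx=6 entry=0x22007 [P=1 RW=1 US=1 PS=0]
  L1: frame=0x22 idx=15 entry=0x25007 [P=1 RW=1 US=1 PS=0]
  → PA=0x25059  (2 entries read)
#5 VA=0x3615403 (r,kernel):
  L0: frame=0x13 idx=27 entry=0x26007 [P=1 RW=1 US=1 PS=0]
  L1: frame=0x26 idx=21 entry=0x27007 [P=1 RW=1 US=1 PS=0]
  → PA=0x27403  (2 entries read)

Access #5 fault: NONE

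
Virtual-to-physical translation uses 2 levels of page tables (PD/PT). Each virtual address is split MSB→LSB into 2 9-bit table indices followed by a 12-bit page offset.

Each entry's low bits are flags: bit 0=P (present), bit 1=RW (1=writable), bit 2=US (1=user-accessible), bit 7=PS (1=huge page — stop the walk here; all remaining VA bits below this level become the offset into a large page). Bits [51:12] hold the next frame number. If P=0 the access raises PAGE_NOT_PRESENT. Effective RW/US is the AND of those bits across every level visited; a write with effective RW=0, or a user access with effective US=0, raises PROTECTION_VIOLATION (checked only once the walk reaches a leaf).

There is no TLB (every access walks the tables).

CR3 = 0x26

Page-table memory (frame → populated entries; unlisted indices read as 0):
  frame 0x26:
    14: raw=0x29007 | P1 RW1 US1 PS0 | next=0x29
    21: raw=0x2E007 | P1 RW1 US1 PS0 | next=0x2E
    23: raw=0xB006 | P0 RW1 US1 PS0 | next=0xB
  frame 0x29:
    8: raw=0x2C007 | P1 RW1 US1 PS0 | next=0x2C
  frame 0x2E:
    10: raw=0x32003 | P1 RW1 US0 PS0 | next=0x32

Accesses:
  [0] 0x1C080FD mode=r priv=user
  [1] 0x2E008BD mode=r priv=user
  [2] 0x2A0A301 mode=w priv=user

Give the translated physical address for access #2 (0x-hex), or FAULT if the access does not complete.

Walk each access:
#0 VA=0x1C080FD (r,user):
  lvl0: tbl 0x26, slot 14 ⇒ 0x29007 (P1/RW1/US1/PS0)
  lvl1: tbl 0x29, slot 8 ⇒ 0x2C007 (P1/RW1/US1/PS0)
  ⇒ phys 0x2C0FD  [2 reads]
#1 VA=0x2E008BD (r,user):
  lvl0: tbl 0x26, slot 23 ⇒ 0xB006 (P0/RW1/US1/PS0)
  ✗ PAGE_NOT_PRESENT  [1 reads]
#2 VA=0x2A0A301 (w,user):
  lvl0: tbl 0x26, slot 21 ⇒ 0x2E007 (P1/RW1/US1/PS0)
  lvl1: tbl 0x2E, slot 10 ⇒ 0x32003 (P1/RW1/US0/PS0)
  ✗ PROTECTION_VIOLATION  [2 reads]

Access #2 PA: FAULT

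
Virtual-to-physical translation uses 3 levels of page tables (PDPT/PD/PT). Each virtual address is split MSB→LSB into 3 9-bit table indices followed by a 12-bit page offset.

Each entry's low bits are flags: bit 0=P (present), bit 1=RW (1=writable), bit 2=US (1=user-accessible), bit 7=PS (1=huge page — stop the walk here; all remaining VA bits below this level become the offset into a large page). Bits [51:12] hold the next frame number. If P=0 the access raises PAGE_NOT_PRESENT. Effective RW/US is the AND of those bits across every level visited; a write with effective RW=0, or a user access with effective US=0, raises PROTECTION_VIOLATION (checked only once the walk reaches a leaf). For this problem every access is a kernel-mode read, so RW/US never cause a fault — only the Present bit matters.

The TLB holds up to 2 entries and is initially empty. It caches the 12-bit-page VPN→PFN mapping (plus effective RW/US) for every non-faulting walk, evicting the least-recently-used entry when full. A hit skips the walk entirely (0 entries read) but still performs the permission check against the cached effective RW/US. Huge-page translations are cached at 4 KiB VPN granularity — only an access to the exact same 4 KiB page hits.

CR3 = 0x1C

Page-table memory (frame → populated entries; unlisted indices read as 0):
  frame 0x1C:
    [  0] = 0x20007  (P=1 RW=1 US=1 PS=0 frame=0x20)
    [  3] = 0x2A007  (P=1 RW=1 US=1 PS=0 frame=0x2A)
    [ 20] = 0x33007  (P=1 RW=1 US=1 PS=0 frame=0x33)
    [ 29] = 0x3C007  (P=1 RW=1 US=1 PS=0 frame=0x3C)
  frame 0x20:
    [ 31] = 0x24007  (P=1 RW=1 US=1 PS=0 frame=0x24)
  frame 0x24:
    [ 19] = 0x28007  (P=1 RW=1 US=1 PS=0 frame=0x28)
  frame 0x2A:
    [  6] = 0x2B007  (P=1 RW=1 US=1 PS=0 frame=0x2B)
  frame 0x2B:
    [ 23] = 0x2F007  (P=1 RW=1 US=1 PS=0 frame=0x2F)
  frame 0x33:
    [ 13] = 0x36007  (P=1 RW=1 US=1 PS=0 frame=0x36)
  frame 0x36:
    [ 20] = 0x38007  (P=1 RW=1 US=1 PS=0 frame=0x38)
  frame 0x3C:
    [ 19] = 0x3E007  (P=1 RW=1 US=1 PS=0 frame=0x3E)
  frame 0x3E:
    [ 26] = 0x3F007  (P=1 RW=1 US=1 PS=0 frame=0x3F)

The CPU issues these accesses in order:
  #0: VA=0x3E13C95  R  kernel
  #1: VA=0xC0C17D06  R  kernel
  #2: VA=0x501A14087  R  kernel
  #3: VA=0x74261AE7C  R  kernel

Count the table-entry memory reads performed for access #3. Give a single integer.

Walk each access:
#0 VA=0x3E13C95 (r,kernel):
  [0] read 0x1C idx=0: raw=0x20007 flags P=1 W=1 U=1 S=0
  [1] read 0x20 idx=31: raw=0x24007 flags P=1 W=1 U=1 S=0
  [2] read 0x24 idx=19: raw=0x28007 flags P=1 W=1 U=1 S=0
  ✓ 0x28C95  — 3 lookups
#1 VA=0xC0C17D06 (r,kernel):
  [0] read 0x1C idx=3: raw=0x2A007 flags P=1 W=1 U=1 S=0
  [1] read 0x2A idx=6: raw=0x2B007 flags P=1 W=1 U=1 S=0
  [2] read 0x2B idx=23: raw=0x2F007 flags P=1 W=1 U=1 S=0
  ✓ 0x2FD06  — 3 lookups
#2 VA=0x501A14087 (r,kernel):
  [0] read 0x1C idx=20: raw=0x33007 flags P=1 W=1 U=1 S=0
  [1] read 0x33 idx=13: raw=0x36007 flags P=1 W=1 U=1 S=0
  [2] read 0x36 idx=20: raw=0x38007 flags P=1 W=1 U=1 S=0
  ✓ 0x38087  — 3 lookups
#3 VA=0x74261AE7C (r,kernel):
  [0] read 0x1C idx=29: raw=0x3C007 flags P=1 W=1 U=1 S=0
  [1] read 0x3C idx=19: raw=0x3E007 flags P=1 W=1 U=1 S=0
  [2] read 0x3E idx=26: raw=0x3F007 flags P=1 W=1 U=1 S=0
  ✓ 0x3FE7C  — 3 lookups

Entries read for #3: 3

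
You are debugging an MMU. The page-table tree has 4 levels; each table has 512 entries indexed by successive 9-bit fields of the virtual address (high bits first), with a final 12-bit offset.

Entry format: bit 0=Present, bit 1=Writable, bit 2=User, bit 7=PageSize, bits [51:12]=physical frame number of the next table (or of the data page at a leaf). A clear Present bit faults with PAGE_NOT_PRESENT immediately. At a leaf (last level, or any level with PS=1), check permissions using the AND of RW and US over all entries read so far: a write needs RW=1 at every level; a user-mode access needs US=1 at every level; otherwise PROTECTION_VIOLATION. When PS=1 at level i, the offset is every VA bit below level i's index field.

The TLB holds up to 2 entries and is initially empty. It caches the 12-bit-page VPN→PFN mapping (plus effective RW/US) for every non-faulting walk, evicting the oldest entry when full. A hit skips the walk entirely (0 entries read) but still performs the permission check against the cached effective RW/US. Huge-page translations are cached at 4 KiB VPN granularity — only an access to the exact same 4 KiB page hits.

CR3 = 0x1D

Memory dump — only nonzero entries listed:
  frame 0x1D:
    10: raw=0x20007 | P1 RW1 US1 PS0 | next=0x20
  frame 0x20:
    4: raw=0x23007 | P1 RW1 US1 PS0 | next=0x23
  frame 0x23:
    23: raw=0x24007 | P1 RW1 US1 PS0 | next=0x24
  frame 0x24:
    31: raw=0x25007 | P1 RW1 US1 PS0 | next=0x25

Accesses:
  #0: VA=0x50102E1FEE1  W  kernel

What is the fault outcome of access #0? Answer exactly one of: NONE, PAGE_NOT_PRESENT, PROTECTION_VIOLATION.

Per-access translation:
#0 VA=0x50102E1FEE1 (w,kernel):
  [0] read 0x1D idx=10: raw=0x20007 flags P=1 W=1 U=1 S=0
  [1] read 0x20 idx=4: raw=0x23007 flags P=1 W=1 U=1 S=0
  [2] read 0x23 idx=23: raw=0x24007 flags P=1 W=1 U=1 S=0
  [3] read 0x24 idx=31: raw=0x25007 flags P=1 W=1 U=1 S=0
  ⇒ phys 0x25EE1  [4 reads]

Access #0 fault: NONE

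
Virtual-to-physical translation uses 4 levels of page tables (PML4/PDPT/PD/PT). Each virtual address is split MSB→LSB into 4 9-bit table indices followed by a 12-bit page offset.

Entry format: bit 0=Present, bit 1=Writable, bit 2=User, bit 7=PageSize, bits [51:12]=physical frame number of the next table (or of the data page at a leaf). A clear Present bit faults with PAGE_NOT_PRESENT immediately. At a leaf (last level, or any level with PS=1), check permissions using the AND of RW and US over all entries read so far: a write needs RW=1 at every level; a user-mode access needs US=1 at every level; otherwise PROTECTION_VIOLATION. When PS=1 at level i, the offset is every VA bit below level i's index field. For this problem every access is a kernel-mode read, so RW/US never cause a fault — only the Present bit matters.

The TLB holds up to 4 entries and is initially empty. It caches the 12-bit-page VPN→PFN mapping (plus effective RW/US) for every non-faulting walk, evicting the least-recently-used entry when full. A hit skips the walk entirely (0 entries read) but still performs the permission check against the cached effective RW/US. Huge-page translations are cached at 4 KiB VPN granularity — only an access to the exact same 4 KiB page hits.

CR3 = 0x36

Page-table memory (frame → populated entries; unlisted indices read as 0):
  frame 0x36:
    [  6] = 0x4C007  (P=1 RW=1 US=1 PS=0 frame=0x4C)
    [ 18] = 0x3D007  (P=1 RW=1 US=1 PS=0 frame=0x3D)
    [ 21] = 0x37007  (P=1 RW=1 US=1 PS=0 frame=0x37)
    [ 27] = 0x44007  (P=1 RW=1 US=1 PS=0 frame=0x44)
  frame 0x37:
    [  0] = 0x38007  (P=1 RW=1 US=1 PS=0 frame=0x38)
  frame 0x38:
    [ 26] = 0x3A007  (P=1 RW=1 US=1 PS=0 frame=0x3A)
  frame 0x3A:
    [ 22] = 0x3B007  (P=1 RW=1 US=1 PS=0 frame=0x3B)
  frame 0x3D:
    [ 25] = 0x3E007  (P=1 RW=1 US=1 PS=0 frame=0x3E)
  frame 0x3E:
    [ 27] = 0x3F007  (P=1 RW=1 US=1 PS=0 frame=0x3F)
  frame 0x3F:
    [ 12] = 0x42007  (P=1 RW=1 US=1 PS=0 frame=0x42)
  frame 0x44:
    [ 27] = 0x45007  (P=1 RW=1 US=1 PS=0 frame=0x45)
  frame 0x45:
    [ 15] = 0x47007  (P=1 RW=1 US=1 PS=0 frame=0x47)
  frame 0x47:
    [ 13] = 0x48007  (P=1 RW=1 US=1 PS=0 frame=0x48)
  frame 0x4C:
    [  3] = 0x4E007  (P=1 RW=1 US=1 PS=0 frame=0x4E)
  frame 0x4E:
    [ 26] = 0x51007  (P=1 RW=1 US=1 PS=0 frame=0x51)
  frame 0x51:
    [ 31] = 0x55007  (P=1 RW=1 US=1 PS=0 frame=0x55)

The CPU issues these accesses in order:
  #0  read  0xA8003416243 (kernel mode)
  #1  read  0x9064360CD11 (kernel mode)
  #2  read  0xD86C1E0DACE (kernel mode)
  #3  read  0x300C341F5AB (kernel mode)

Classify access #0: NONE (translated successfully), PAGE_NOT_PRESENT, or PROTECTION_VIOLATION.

Trace:
#0 VA=0xA8003416243 (r,kernel):
  L0 @0x36[21] → 0x37007  P=1,RW=1,US=1,PS=0
  L1 @0x37[0] → 0x38007  P=1,RW=1,US=1,PS=0
  L2 @0x38[26] → 0x3A007  P=1,RW=1,US=1,PS=0
  L3 @0x3A[22] → 0x3B007  P=1,RW=1,US=1,PS=0
  ✓ 0x3B243  — 4 lookups
#1 VA=0x9064360CD11 (r,kernel):
  L0 @0x36[18] → 0x3D007  P=1,RW=1,US=1,PS=0
  L1 @0x3D[25] → 0x3E007  P=1,RW=1,US=1,PS=0
  L2 @0x3E[27] → 0x3F007  P=1,RW=1,US=1,PS=0
  L3 @0x3F[12] → 0x42007  P=1,RW=1,US=1,PS=0
  ✓ 0x42D11  — 4 lookups
#2 VA=0xD86C1E0DACE (r,kernel):
  L0 @0x36[27] → 0x44007  P=1,RW=1,US=1,PS=0
  L1 @0x44[27] → 0x45007  P=1,RW=1,US=1,PS=0
  L2 @0x45[15] → 0x47007  P=1,RW=1,US=1,PS=0
  L3 @0x47[13] → 0x48007  P=1,RW=1,US=1,PS=0
  ✓ 0x48ACE  — 4 lookups
#3 VA=0x300C341F5AB (r,kernel):
  L0 @0x36[6] → 0x4C007  P=1,RW=1,US=1,PS=0
  L1 @0x4C[3] → 0x4E007  P=1,RW=1,US=1,PS=0
  L2 @0x4E[26] → 0x51007  P=1,RW=1,US=1,PS=0
  L3 @0x51[31] → 0x55007  P=1,RW=1,US=1,PS=0
  ✓ 0x555AB  — 4 lookups

Access #0 fault: NONE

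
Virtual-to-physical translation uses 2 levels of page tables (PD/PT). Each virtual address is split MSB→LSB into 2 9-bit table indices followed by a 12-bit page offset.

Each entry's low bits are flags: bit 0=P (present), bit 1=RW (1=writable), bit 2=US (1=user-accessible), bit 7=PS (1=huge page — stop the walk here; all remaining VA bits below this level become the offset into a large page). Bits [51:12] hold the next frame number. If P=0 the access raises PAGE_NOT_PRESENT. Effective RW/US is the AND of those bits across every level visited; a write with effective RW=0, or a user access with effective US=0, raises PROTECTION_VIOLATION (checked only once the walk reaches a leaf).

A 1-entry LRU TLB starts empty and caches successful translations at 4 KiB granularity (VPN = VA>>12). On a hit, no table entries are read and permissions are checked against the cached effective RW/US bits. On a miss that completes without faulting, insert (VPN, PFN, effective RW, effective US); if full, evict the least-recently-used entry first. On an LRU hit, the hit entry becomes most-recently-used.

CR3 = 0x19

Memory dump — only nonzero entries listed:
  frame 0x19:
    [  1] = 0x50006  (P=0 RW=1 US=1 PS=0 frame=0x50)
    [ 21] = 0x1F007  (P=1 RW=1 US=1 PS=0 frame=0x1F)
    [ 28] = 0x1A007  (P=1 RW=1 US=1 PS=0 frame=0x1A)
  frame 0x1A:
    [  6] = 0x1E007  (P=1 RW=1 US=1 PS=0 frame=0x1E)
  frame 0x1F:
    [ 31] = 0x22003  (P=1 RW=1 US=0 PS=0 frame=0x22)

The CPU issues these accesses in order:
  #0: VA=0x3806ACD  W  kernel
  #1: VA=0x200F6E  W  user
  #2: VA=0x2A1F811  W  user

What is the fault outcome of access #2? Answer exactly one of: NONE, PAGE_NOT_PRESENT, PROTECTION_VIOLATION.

Trace:
#0 VA=0x3806ACD (w,kernel):
  lvl0: tbl 0x19, slot 28 ⇒ 0x1A007 (P1/RW1/US1/PS0)
  lvl1: tbl 0x1A, slot 6 ⇒ 0x1E007 (P1/RW1/US1/PS0)
  → PA=0x1EACD  (2 entries read)
#1 VA=0x200F6E (w,user):
  lvl0: tbl 0x19, slot 1 ⇒ 0x50006 (P0/RW1/US1/PS0)
  ✗ PAGE_NOT_PRESENT  [1 reads]
#2 VA=0x2A1F811 (w,user):
  lvl0: tbl 0x19, slot 21 ⇒ 0x1F007 (P1/RW1/US1/PS0)
  lvl1: tbl 0x1F, slot 31 ⇒ 0x22003 (P1/RW1/US0/PS0)
  ✗ PROTECTION_VIOLATION  [2 reads]

Access #2 fault: PROTECTION_VIOLATION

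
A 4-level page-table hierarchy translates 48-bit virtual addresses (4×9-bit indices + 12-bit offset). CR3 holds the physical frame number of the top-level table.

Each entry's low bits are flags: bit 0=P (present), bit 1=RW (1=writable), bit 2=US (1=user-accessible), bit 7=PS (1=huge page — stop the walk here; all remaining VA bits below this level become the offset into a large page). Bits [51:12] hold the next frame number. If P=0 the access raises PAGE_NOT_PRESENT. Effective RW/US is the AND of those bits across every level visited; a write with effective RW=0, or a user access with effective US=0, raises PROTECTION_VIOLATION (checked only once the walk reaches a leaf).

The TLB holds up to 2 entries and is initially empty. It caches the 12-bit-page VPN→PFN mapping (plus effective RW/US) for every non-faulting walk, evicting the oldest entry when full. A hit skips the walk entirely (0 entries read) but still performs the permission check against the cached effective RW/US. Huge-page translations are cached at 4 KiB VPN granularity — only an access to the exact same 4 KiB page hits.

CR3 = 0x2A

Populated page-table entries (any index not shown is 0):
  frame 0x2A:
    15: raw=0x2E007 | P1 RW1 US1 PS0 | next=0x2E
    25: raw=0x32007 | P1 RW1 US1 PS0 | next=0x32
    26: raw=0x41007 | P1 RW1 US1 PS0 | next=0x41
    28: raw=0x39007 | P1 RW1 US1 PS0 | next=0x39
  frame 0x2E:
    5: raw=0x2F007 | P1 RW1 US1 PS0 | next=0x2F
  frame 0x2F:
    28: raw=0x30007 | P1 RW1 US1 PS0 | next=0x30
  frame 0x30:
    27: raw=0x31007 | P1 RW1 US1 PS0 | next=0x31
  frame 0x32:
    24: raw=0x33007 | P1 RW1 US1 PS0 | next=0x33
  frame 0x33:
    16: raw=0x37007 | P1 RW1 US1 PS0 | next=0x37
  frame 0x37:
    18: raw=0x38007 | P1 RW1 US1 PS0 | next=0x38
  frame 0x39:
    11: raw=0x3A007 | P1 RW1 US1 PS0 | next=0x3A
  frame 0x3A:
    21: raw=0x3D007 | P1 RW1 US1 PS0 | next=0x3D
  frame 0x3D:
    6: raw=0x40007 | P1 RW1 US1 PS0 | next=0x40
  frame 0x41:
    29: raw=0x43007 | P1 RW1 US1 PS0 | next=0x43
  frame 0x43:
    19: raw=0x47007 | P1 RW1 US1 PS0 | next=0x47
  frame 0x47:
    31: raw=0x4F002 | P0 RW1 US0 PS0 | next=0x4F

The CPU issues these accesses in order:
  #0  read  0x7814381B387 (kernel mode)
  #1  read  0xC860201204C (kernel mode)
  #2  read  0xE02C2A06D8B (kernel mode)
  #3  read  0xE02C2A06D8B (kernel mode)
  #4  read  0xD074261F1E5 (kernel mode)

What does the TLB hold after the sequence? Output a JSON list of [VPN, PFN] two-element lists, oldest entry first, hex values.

Trace:
#0 VA=0x7814381B387 (r,kernel):
  lvl0: tbl 0x2A, slot 15 ⇒ 0x2E007 (P1/RW1/US1/PS0)
  lvl1: tbl 0x2E, slot 5 ⇒ 0x2F007 (P1/RW1/US1/PS0)
  lvl2: tbl 0x2F, slot 28 ⇒ 0x30007 (P1/RW1/US1/PS0)
  lvl3: tbl 0x30, slot 27 ⇒ 0x31007 (P1/RW1/US1/PS0)
  → PA=0x31387  (4 entries read)
#1 VA=0xC860201204C (r,kernel):
  lvl0: tbl 0x2A, slot 25 ⇒ 0x32007 (P1/RW1/US1/PS0)
  lvl1: tbl 0x32, slot 24 ⇒ 0x33007 (P1/RW1/US1/PS0)
  lvl2: tbl 0x33, slot 16 ⇒ 0x37007 (P1/RW1/US1/PS0)
  lvl3: tbl 0x37, slot 18 ⇒ 0x38007 (P1/RW1/US1/PS0)
  → PA=0x3804C  (4 entries read)
#2 VA=0xE02C2A06D8B (r,kernel):
  lvl0: tbl 0x2A, slot 28 ⇒ 0x39007 (P1/RW1/US1/PS0)
  lvl1: tbl 0x39, slot 11 ⇒ 0x3A007 (P1/RW1/US1/PS0)
  lvl2: tbl 0x3A, slot 21 ⇒ 0x3D007 (P1/RW1/US1/PS0)
  lvl3: tbl 0x3D, slot 6 ⇒ 0x40007 (P1/RW1/US1/PS0)
  → PA=0x40D8B  (4 entries read)
#3 VA=0xE02C2A06D8B (r,kernel):
  TLB hit vpn=0xE02C2A06 → PA=0x40D8B
#4 VA=0xD074261F1E5 (r,kernel):
  lvl0: tbl 0x2A, slot 26 ⇒ 0x41007 (P1/RW1/US1/PS0)
  lvl1: tbl 0x41, slot 29 ⇒ 0x43007 (P1/RW1/US1/PS0)
  lvl2: tbl 0x43, slot 19 ⇒ 0x47007 (P1/RW1/US1/PS0)
  lvl3: tbl 0x47, slot 31 ⇒ 0x4F002 (P0/RW1/US0/PS0)
  ⇒ fault: PAGE_NOT_PRESENT  — 4 lookups

TLB: [["0xC8602012", "0x38"], ["0xE02C2A06", "0x40"]]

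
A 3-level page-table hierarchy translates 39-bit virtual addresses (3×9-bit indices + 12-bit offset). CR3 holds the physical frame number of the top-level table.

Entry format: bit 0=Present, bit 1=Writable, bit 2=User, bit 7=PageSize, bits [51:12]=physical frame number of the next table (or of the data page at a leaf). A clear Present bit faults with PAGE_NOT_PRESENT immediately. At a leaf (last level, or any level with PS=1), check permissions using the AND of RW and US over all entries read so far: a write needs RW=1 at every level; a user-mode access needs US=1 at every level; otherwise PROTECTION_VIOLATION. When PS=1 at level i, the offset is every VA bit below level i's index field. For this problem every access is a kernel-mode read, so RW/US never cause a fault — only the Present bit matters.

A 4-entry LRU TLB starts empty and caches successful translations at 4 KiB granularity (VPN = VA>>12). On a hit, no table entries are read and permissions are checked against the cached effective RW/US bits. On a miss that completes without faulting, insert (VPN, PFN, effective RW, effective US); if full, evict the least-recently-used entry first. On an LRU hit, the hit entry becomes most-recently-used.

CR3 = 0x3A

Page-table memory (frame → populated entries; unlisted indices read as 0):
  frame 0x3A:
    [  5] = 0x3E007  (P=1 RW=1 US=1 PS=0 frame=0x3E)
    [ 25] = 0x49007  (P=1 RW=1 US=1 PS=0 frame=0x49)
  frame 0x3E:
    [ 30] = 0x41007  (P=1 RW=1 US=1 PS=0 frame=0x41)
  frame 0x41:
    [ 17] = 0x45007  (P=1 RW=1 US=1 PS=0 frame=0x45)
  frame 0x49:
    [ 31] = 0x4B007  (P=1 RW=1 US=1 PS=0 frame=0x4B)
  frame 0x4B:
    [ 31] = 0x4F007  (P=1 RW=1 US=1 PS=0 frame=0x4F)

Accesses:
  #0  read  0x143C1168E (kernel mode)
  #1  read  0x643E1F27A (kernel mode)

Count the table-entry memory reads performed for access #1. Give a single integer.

Per-access translation:
#0 VA=0x143C1168E (r,kernel):
  lvl0: tbl 0x3A, slot 5 ⇒ 0x3E007 (P1/RW1/US1/PS0)
  lvl1: tbl 0x3E, slot 30 ⇒ 0x41007 (P1/RW1/US1/PS0)
  lvl2: tbl 0x41, slot 17 ⇒ 0x45007 (P1/RW1/US1/PS0)
  → PA=0x4568E  (3 entries read)
#1 VA=0x643E1F27A (r,kernel):
  lvl0: tbl 0x3A, slot 25 ⇒ 0x49007 (P1/RW1/US1/PS0)
  lvl1: tbl 0x49, slot 31 ⇒ 0x4B007 (P1/RW1/US1/PS0)
  lvl2: tbl 0x4B, slot 31 ⇒ 0x4F007 (P1/RW1/US1/PS0)
  → PA=0x4F27A  (3 entries read)

Entries read for #1: 3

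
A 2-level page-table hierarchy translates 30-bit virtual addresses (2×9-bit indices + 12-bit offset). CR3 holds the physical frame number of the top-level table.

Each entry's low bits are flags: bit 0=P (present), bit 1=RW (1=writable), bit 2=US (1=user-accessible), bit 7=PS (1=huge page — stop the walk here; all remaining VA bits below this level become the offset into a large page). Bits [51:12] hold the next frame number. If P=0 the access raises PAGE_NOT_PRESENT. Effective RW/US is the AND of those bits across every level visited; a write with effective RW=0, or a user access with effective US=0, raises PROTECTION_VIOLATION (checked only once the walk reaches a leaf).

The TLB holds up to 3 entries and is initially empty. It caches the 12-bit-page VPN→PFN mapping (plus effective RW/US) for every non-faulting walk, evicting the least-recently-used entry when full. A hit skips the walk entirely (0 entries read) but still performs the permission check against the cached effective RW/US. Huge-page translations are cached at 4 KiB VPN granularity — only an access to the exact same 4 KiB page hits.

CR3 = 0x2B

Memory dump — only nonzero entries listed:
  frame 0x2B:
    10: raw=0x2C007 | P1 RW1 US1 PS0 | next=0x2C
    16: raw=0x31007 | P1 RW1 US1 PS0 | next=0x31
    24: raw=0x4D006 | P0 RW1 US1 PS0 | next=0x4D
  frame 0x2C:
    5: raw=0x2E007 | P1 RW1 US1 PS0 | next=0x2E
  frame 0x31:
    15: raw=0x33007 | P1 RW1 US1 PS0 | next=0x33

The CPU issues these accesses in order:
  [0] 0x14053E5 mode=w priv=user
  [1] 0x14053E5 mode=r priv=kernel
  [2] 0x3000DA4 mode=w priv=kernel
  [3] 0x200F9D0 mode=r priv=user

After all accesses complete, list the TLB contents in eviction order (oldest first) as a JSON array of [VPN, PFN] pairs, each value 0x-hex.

Trace:
#0 VA=0x14053E5 (w,user):
  L0: frame=0x2B idx=10 entry=0x2C007 [P=1 RW=1 US=1 PS=0]
  L1: frame=0x2C idx=5 entry=0x2E007 [P=1 RW=1 US=1 PS=0]
  ⇒ phys 0x2E3E5  [2 reads]
#1 VA=0x14053E5 (r,kernel):
  TLB hit vpn=0x1405 → PA=0x2E3E5
#2 VA=0x3000DA4 (w,kernel):
  L0: frame=0x2B idx=24 entry=0x4D006 [P=0 RW=1 US=1 PS=0]
  → PAGE_NOT_PRESENT  (1 entries read)
#3 VA=0x200F9D0 (r,user):
  L0: frame=0x2B idx=16 entry=0x31007 [P=1 RW=1 US=1 PS=0]
  L1: frame=0x31 idx=15 entry=0x33007 [P=1 RW=1 US=1 PS=0]
  ⇒ phys 0x339D0  [2 reads]

TLB: [["0x1405", "0x2E"], ["0x200F", "0x33"]]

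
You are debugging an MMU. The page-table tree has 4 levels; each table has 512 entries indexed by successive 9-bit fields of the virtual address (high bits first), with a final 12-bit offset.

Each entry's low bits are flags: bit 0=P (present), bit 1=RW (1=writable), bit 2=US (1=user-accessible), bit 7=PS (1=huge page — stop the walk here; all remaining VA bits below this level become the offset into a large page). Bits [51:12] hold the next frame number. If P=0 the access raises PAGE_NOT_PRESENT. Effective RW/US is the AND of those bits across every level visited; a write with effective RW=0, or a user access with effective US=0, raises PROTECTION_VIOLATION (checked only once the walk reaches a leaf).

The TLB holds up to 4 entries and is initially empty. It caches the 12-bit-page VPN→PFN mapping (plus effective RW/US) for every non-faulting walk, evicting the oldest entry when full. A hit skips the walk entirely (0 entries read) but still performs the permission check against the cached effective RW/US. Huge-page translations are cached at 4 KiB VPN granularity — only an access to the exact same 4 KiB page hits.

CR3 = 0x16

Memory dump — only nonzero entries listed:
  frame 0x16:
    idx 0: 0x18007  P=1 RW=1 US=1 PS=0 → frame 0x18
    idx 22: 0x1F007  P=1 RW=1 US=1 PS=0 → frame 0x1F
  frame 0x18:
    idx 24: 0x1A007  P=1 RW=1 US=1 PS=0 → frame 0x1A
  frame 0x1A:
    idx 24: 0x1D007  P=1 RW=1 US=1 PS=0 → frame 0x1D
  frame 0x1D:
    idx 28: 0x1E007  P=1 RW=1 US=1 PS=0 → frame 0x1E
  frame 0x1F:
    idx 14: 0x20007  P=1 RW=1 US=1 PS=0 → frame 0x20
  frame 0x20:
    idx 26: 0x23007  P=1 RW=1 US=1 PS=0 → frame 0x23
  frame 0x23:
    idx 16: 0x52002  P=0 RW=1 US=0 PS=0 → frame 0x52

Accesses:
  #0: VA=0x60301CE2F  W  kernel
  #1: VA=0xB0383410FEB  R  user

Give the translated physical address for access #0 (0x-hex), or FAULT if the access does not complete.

Walk each access:
#0 VA=0x60301CE2F (w,kernel):
  L0 @0x16[0] → 0x18007  P=1,RW=1,US=1,PS=0
  L1 @0x18[24] → 0x1A007  P=1,RW=1,US=1,PS=0
  L2 @0x1A[24] → 0x1D007  P=1,RW=1,US=1,PS=0
  L3 @0x1D[28] → 0x1E007  P=1,RW=1,US=1,PS=0
  ✓ 0x1EE2F  — 4 lookups
#1 VA=0xB0383410FEB (r,user):
  L0 @0x16[22] → 0x1F007  P=1,RW=1,US=1,PS=0
  L1 @0x1F[14] → 0x20007  P=1,RW=1,US=1,PS=0
  L2 @0x20[26] → 0x23007  P=1,RW=1,US=1,PS=0
  L3 @0x23[16] → 0x52002  P=0,RW=1,US=0,PS=0
  ✗ PAGE_NOT_PRESENT  [4 reads]

Access #0 PA: 0x1EE2F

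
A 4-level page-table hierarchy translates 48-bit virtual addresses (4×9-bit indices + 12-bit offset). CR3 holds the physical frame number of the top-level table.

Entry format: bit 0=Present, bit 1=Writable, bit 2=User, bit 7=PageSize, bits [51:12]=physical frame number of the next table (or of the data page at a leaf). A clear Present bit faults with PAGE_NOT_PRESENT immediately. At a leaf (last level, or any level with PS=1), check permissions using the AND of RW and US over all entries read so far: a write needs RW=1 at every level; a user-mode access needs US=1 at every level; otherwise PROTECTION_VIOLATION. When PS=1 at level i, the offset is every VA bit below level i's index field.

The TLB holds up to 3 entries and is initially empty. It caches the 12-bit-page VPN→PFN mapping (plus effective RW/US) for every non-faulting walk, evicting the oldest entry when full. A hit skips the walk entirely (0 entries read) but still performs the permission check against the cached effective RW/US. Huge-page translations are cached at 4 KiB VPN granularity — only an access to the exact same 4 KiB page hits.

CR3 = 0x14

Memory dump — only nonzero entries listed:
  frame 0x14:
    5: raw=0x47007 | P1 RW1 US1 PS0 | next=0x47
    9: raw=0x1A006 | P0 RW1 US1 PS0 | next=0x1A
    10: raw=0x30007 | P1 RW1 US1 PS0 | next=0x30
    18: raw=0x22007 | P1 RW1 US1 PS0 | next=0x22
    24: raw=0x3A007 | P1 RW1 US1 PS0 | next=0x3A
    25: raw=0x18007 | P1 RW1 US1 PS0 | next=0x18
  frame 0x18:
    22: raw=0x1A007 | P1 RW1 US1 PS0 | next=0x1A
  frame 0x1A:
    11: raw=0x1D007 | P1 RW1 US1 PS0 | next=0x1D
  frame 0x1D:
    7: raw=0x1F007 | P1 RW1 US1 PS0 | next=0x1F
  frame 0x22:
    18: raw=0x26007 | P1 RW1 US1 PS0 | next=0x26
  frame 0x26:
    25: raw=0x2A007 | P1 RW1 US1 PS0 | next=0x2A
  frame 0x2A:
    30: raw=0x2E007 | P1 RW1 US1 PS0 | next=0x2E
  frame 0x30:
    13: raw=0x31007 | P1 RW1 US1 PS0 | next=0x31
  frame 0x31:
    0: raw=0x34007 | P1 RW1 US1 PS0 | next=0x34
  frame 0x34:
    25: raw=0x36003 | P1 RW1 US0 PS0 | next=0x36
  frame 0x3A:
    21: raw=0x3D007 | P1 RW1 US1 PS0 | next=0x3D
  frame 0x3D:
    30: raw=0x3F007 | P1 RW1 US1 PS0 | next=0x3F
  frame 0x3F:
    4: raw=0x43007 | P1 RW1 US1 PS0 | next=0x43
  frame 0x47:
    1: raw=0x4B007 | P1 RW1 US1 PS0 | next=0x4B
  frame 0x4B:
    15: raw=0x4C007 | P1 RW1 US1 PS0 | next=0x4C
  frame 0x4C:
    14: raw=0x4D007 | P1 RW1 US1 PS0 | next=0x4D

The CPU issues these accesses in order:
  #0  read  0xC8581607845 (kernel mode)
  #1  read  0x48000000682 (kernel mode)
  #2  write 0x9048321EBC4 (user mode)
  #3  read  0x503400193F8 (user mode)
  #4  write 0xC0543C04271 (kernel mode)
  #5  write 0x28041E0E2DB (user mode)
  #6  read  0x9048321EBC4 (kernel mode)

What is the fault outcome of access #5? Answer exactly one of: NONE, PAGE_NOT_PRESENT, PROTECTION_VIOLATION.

Per-access translation:
#0 VA=0xC8581607845 (r,kernel):
  L0: frame=0x14 idx=25 entry=0x18007 [P=1 RW=1 US=1 PS=0]
  L1: frame=0x18 idx=22 entry=0x1A007 [P=1 RW=1 US=1 PS=0]
  L2: frame=0x1A idx=11 entry=0x1D007 [P=1 RW=1 US=1 PS=0]
  L3: frame=0x1D idx=7 entry=0x1F007 [P=1 RW=1 US=1 PS=0]
  ⇒ phys 0x1F845  [4 reads]
#1 VA=0x48000000682 (r,kernel):
  L0: frame=0x14 idx=9 entry=0x1A006 [P=0 RW=1 US=1 PS=0]
  ✗ PAGE_NOT_PRESENT  [1 reads]
#2 VA=0x9048321EBC4 (w,user):
  L0: frame=0x14 idx=18 entry=0x22007 [P=1 RW=1 US=1 PS=0]
  L1: frame=0x22 idx=18 entry=0x26007 [P=1 RW=1 US=1 PS=0]
  L2: frame=0x26 idx=25 entry=0x2A007 [P=1 RW=1 US=1 PS=0]
  L3: frame=0x2A idx=30 entry=0x2E007 [P=1 RW=1 US=1 PS=0]
  ⇒ phys 0x2EBC4  [4 reads]
#3 VA=0x503400193F8 (r,user):
  L0: frame=0x14 idx=10 entry=0x30007 [P=1 RW=1 US=1 PS=0]
  L1: frame=0x30 idx=13 entry=0x31007 [P=1 RW=1 US=1 PS=0]
  L2: frame=0x31 idx=0 entry=0x34007 [P=1 RW=1 US=1 PS=0]
  L3: frame=0x34 idx=25 entry=0x36003 [P=1 RW=1 US=0 PS=0]
  ✗ PROTECTION_VIOLATION  [4 reads]
#4 VA=0xC0543C04271 (w,kernel):
  L0: frame=0x14 idx=24 entry=0x3A007 [P=1 RW=1 US=1 PS=0]
  L1: frame=0x3A idx=21 entry=0x3D007 [P=1 RW=1 US=1 PS=0]
  L2: frame=0x3D idx=30 entry=0x3F007 [P=1 RW=1 US=1 PS=0]
  L3: frame=0x3F idx=4 entry=0x43007 [P=1 RW=1 US=1 PS=0]
  ⇒ phys 0x43271  [4 reads]
#5 VA=0x28041E0E2DB (w,user):
  L0: frame=0x14 idx=5 entry=0x47007 [P=1 RW=1 US=1 PS=0]
  L1: frame=0x47 idx=1 entry=0x4B007 [P=1 RW=1 US=1 PS=0]
  L2: frame=0x4B idx=15 entry=0x4C007 [P=1 RW=1 US=1 PS=0]
  L3: frame=0x4C idx=14 entry=0x4D007 [P=1 RW=1 US=1 PS=0]
  ⇒ phys 0x4D2DB  [4 reads]
#6 VA=0x9048321EBC4 (r,kernel):
  TLB hit vpn=0x9048321E → PA=0x2EBC4

Access #5 fault: NONE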